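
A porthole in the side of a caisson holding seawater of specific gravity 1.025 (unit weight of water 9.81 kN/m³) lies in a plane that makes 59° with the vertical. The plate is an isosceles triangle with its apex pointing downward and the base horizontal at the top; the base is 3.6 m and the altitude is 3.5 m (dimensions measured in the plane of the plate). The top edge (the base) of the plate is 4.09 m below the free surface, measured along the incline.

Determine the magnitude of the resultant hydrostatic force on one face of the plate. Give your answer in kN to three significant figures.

F ≈ 172 kN

γ = 1.025 × 9.81 = 10.05525 kN/m³.
The plate makes 59° with the vertical, i.e. θ = 90° − 59° = 31° to the horizontal. Measuring y along the incline from the free-surface line, vertical depth h = y·sinθ with sinθ = 0.515038.
With the apex down, the centroid sits h/3 = 3.5/3 = 1.16667 m below the base (the top edge), so y_c = 4.09 + 1.16667 = 5.25667 m and h_c = 5.25667 × 0.515038 = 2.70738 m.
A = ½ × 3.6 × 3.5 = 6.3 m².
Resultant F = γ·h_c·A = 10.05525 × 2.70738 × 6.3 = 171.507 kN.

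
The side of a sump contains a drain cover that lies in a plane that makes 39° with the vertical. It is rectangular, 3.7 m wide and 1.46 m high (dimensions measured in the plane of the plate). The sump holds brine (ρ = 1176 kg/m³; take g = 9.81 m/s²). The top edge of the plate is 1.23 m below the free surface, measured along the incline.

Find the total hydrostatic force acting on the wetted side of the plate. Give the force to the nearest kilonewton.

F ≈ 95 kN

γ = ρg = 1176 × 9.81 / 1000 = 11.53656 kN/m³.
The plate makes 39° with the vertical, i.e. θ = 90° − 39° = 51° to the horizontal. Measuring y along the incline from the free-surface line, vertical depth h = y·sinθ with sinθ = 0.777146.
The centroid lies 1.46/2 = 0.73 m below the top edge, so y_c = 1.23 + 0.73 = 1.96 m and h_c = 1.96 × 0.777146 = 1.52321 m.
A = 3.7 × 1.46 = 5.402 m².
Resultant F = γ·h_c·A = 11.53656 × 1.52321 × 5.402 = 94.9272 kN.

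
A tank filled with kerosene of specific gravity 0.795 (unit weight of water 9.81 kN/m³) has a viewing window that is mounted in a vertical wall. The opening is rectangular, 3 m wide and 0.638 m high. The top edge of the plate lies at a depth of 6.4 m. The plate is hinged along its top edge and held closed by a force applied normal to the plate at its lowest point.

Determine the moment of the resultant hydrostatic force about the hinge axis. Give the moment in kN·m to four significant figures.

M ≈ 32.50 kN·m

γ = 0.795 × 9.81 = 7.79895 kN/m³.
The centroid lies 0.638/2 = 0.319 m below the top edge, so the centroid depth is h_c = 6.4 + 0.319 = 6.719 m.
A = 3 × 0.638 = 1.914 m².
Resultant F = γ·h_c·A = 7.79895 × 6.719 × 1.914 = 100.296 kN.
I_c = b·h³/12 = 3 × 0.638³/12 = 0.0649235 m⁴.
Centre of pressure: y_p = y_c + I_c/(y_c·A) = 6.719 + 0.0649235/(6.719 × 1.914) = 6.719 + 0.00504842 = 6.72405 m along the plane.
The resultant acts 0.319 + 0.00504842 = 0.324048 m (along the plate) below the hinge at the top edge, so the moment about the hinge is M = F × 0.324048 = 100.296 × 0.324048 = 32.5007 kN·m.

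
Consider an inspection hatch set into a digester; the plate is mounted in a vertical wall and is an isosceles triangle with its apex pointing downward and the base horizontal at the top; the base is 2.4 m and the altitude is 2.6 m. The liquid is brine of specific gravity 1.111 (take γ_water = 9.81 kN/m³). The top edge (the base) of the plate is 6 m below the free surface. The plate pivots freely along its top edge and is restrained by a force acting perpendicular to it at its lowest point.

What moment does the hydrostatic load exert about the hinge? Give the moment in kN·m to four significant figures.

γ = 1.111 × 9.81 = 10.89891 kN/m³.
With the apex down, the centroid sits h/3 = 2.6/3 = 0.866667 m below the base (the top edge), so the centroid depth is h_c = 6 + 0.866667 = 6.86667 m.
A = ½ × 2.4 × 2.6 = 3.12 m².
Resultant F = γ·h_c·A = 10.89891 × 6.86667 × 3.12 = 233.498 kN.
I_c = b·h³/36 = 2.4 × 2.6³/36 = 1.17173 m⁴.
Centre of pressure: y_p = y_c + I_c/(y_c·A) = 6.86667 + 1.17173/(6.86667 × 3.12) = 6.86667 + 0.0546924 = 6.92136 m along the plane.
The resultant acts 0.866667 + 0.0546924 = 0.921359 m (along the plate) below the hinge at the top edge, so the moment about the hinge is M = F × 0.921359 = 233.498 × 0.921359 = 215.135 kN·m.

M ≈ 215.1 kN·m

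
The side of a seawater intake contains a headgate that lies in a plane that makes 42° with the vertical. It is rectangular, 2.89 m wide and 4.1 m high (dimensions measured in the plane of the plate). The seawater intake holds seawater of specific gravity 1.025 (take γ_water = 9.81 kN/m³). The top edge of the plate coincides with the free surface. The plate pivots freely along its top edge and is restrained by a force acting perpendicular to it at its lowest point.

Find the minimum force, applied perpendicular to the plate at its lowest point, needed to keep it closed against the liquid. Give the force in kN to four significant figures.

P ≈ 121.0 kN

γ = 1.025 × 9.81 = 10.05525 kN/m³.
The plate makes 42° with the vertical, i.e. θ = 90° − 42° = 48° to the horizontal. Measuring y along the incline from the free-surface line, vertical depth h = y·sinθ with sinθ = 0.743145.
The centroid lies 4.1/2 = 2.05 m below the top edge, so y_c = 2.05 m and h_c = 2.05 × 0.743145 = 1.52345 m.
A = 2.89 × 4.1 = 11.849 m².
Resultant F = γ·h_c·A = 10.05525 × 1.52345 × 11.849 = 181.511 kN.
I_c = b·h³/12 = 2.89 × 4.1³/12 = 16.5985 m⁴.
Centre of pressure: y_p = y_c + I_c/(y_c·A) = 2.05 + 16.5985/(2.05 × 11.849) = 2.05 + 0.683334 = 2.73333 m along the plane.
The resultant acts 2.05 + 0.683334 = 2.73333 m (along the plate) below the hinge at the top edge, so the moment about the hinge is M = F × 2.73333 = 181.511 × 2.73333 = 496.129 kN·m.
A normal force at the bottom, 4.1 m from the hinge, must supply this moment: P = 496.129/4.1 = 121.007 kN.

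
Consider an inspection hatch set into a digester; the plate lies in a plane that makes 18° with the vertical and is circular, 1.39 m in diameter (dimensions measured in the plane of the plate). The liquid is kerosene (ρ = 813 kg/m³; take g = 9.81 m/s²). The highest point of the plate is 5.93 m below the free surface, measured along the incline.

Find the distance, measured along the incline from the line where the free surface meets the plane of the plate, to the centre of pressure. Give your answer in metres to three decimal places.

γ = ρg = 813 × 9.81 / 1000 = 7.97553 kN/m³.
The plate makes 18° with the vertical, i.e. θ = 90° − 18° = 72° to the horizontal. Measuring y along the incline from the free-surface line, vertical depth h = y·sinθ with sinθ = 0.951057.
The centroid is at the centre, 0.695 m below the top of the plate, so y_c = 5.93 + 0.695 = 6.625 m and h_c = 6.625 × 0.951057 = 6.30075 m.
A = π(0.695)² = 1.51747 m².
Resultant F = γ·h_c·A = 7.97553 × 6.30075 × 1.51747 = 76.2556 kN.
I_c = πr⁴/4 = π × 0.695⁴/4 = 0.183244 m⁴.
Centre of pressure: y_p = y_c + I_c/(y_c·A) = 6.625 + 0.183244/(6.625 × 1.51747) = 6.625 + 0.0182274 = 6.64323 m along the plane.

y_p = 6.643 m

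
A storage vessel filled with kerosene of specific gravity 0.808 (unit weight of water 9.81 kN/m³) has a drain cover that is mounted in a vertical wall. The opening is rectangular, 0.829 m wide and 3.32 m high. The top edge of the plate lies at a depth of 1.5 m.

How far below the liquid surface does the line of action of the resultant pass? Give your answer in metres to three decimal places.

γ = 0.808 × 9.81 = 7.92648 kN/m³.
The centroid lies 3.32/2 = 1.66 m below the top edge, so the centroid depth is h_c = 1.5 + 1.66 = 3.16 m.
A = 0.829 × 3.32 = 2.75228 m².
Resultant F = γ·h_c·A = 7.92648 × 3.16 × 2.75228 = 68.9382 kN.
I_c = b·h³/12 = 0.829 × 3.32³/12 = 2.52806 m⁴.
Centre of pressure: y_p = y_c + I_c/(y_c·A) = 3.16 + 2.52806/(3.16 × 2.75228) = 3.16 + 0.290675 = 3.45068 m along the plane.

h_p = 3.451 m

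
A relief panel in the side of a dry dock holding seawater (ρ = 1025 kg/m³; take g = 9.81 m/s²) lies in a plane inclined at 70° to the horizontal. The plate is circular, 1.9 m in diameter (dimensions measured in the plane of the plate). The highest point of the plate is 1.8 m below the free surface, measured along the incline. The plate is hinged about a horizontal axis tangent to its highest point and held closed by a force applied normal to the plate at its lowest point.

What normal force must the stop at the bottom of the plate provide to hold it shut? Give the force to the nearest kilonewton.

P ≈ 40 kN

γ = ρg = 1025 × 9.81 / 1000 = 10.05525 kN/m³.
Let θ = 70° be the plate's angle to the horizontal; measure y along the incline from where the plane meets the free surface. Vertical depth h = y·sinθ with sinθ = 0.939693.
The centroid is at the centre, 0.95 m below the top of the plate, so y_c = 1.8 + 0.95 = 2.75 m and h_c = 2.75 × 0.939693 = 2.58416 m.
A = π(0.95)² = 2.83529 m².
Resultant F = γ·h_c·A = 10.05525 × 2.58416 × 2.83529 = 73.6732 kN.
I_c = πr⁴/4 = π × 0.95⁴/4 = 0.639712 m⁴.
Centre of pressure: y_p = y_c + I_c/(y_c·A) = 2.75 + 0.639712/(2.75 × 2.83529) = 2.75 + 0.0820454 = 2.83205 m along the plane.
The resultant acts 0.95 + 0.0820454 = 1.03205 m (along the plate) below the hinge at the top edge, so the moment about the hinge is M = F × 1.03205 = 73.6732 × 1.03205 = 76.0344 kN·m.
A normal force at the bottom, 1.9 m from the hinge, must supply this moment: P = 76.0344/1.9 = 40.0181 kN.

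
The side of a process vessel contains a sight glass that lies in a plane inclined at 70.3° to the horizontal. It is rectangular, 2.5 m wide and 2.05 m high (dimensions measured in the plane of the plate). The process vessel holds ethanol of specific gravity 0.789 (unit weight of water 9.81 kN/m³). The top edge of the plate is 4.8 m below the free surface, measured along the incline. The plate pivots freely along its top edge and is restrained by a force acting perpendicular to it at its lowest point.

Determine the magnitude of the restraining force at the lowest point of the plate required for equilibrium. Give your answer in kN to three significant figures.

P ≈ 115 kN

γ = 0.789 × 9.81 = 7.74009 kN/m³.
Let θ = 70.3° be the plate's angle to the horizontal; measure y along the incline from where the plane meets the free surface. Vertical depth h = y·sinθ with sinθ = 0.941471.
The centroid lies 2.05/2 = 1.025 m below the top edge, so y_c = 4.8 + 1.025 = 5.825 m and h_c = 5.825 × 0.941471 = 5.48407 m.
A = 2.5 × 2.05 = 5.125 m².
Resultant F = γ·h_c·A = 7.74009 × 5.48407 × 5.125 = 217.542 kN.
I_c = b·h³/12 = 2.5 × 2.05³/12 = 1.79482 m⁴.
Centre of pressure: y_p = y_c + I_c/(y_c·A) = 5.825 + 1.79482/(5.825 × 5.125) = 5.825 + 0.0601217 = 5.88512 m along the plane.
The resultant acts 1.025 + 0.0601217 = 1.08512 m (along the plate) below the hinge at the top edge, so the moment about the hinge is M = F × 1.08512 = 217.542 × 1.08512 = 236.059 kN·m.
A normal force at the bottom, 2.05 m from the hinge, must supply this moment: P = 236.059/2.05 = 115.151 kN.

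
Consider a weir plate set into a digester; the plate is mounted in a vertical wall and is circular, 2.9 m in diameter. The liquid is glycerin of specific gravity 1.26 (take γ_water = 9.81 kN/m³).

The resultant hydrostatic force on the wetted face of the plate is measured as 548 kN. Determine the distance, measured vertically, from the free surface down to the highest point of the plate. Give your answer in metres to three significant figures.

γ = 1.26 × 9.81 = 12.3606 kN/m³.
A = π(1.45)² = 6.6052 m².
From F = γ·h_c·A, the centroid depth is h_c = 548/(12.3606 × 6.6052) = 6.71205 m.
The centroid is at the centre, 1.45 m below the top of the plate, so the highest point sits at h_top = 6.71205 − 1.45 = 5.26205 m below the surface.

d_top ≈ 5.26 m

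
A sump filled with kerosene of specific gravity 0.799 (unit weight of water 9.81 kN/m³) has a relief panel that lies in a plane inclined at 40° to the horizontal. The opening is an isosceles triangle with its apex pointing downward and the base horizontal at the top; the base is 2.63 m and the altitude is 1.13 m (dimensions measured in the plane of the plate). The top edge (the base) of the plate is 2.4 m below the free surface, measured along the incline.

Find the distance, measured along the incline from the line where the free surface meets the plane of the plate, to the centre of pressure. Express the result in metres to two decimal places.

y_p = 2.80 m

γ = 0.799 × 9.81 = 7.83819 kN/m³.
Let θ = 40° be the plate's angle to the horizontal; measure y along the incline from where the plane meets the free surface. Vertical depth h = y·sinθ with sinθ = 0.642788.
With the apex down, the centroid sits h/3 = 1.13/3 = 0.376667 m below the base (the top edge), so y_c = 2.4 + 0.376667 = 2.77667 m and h_c = 2.77667 × 0.642788 = 1.78481 m.
A = ½ × 2.63 × 1.13 = 1.48595 m².
Resultant F = γ·h_c·A = 7.83819 × 1.78481 × 1.48595 = 20.788 kN.
I_c = b·h³/36 = 2.63 × 1.13³/36 = 0.105412 m⁴.
Centre of pressure: y_p = y_c + I_c/(y_c·A) = 2.77667 + 0.105412/(2.77667 × 1.48595) = 2.77667 + 0.0255483 = 2.80222 m along the plane.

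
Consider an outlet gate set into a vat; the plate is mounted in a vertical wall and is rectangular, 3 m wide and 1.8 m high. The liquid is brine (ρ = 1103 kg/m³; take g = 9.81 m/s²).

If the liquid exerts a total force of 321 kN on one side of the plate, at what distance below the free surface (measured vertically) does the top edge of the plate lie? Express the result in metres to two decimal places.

d_top ≈ 4.59 m

γ = ρg = 1103 × 9.81 / 1000 = 10.82043 kN/m³.
A = 3 × 1.8 = 5.4 m².
From F = γ·h_c·A, the centroid depth is h_c = 321/(10.82043 × 5.4) = 5.49372 m.
The centroid lies 1.8/2 = 0.9 m below the top edge, so the top edge sits at h_top = 5.49372 − 0.9 = 4.59372 m below the surface.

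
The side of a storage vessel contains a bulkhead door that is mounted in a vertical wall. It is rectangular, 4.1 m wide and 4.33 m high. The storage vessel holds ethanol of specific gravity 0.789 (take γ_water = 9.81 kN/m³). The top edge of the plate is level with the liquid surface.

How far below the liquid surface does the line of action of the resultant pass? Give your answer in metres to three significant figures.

γ = 0.789 × 9.81 = 7.74009 kN/m³.
The centroid lies 4.33/2 = 2.165 m below the top edge, so the centroid depth is h_c = 2.165 m.
A = 4.1 × 4.33 = 17.753 m².
Resultant F = γ·h_c·A = 7.74009 × 2.165 × 17.753 = 297.492 kN.
I_c = b·h³/12 = 4.1 × 4.33³/12 = 27.7374 m⁴.
Centre of pressure: y_p = y_c + I_c/(y_c·A) = 2.165 + 27.7374/(2.165 × 17.753) = 2.165 + 0.721666 = 2.88667 m along the plane.

h_p = 2.89 m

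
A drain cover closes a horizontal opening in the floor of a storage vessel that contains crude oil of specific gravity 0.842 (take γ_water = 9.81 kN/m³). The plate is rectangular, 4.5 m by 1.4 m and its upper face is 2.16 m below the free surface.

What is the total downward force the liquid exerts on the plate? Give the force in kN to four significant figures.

γ = 0.842 × 9.81 = 8.26002 kN/m³.
The plate is horizontal, so pressure is uniform at p = γ·h = 8.26002 × 2.16 = 17.8416 kN/m².
A = 4.5 × 1.4 = 6.3 m².
F = p·A = 17.8416 × 6.3 = 112.402 kN.

F ≈ 112.4 kN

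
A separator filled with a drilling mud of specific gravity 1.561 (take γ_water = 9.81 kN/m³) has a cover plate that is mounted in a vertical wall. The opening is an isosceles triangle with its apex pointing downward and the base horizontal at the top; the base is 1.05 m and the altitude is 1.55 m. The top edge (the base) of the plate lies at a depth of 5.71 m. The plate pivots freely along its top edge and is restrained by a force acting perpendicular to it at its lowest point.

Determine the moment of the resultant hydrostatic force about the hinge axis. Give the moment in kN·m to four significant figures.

γ = 1.561 × 9.81 = 15.31341 kN/m³.
With the apex down, the centroid sits h/3 = 1.55/3 = 0.516667 m below the base (the top edge), so the centroid depth is h_c = 5.71 + 0.516667 = 6.22667 m.
A = ½ × 1.05 × 1.55 = 0.81375 m².
Resultant F = γ·h_c·A = 15.31341 × 6.22667 × 0.81375 = 77.5923 kN.
I_c = b·h³/36 = 1.05 × 1.55³/36 = 0.108613 m⁴.
Centre of pressure: y_p = y_c + I_c/(y_c·A) = 6.22667 + 0.108613/(6.22667 × 0.81375) = 6.22667 + 0.0214356 = 6.24811 m along the plane.
The resultant acts 0.516667 + 0.0214356 = 0.538103 m (along the plate) below the hinge at the top edge, so the moment about the hinge is M = F × 0.538103 = 77.5923 × 0.538103 = 41.7526 kN·m.

M ≈ 41.75 kN·m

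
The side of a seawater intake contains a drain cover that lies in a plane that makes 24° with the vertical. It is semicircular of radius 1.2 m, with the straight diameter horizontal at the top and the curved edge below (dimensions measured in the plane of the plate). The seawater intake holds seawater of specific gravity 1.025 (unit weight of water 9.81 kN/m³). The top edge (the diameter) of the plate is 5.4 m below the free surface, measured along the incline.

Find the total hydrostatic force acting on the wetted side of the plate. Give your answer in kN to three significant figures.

γ = 1.025 × 9.81 = 10.05525 kN/m³.
The plate makes 24° with the vertical, i.e. θ = 90° − 24° = 66° to the horizontal. Measuring y along the incline from the free-surface line, vertical depth h = y·sinθ with sinθ = 0.913545.
The centroid of a semicircle lies 4r/(3π) = 0.509296 m from the diameter, here below the top edge, so y_c = 5.4 + 0.509296 = 5.9093 m and h_c = 5.9093 × 0.913545 = 5.39841 m.
A = πr²/2 = π × 1.2²/2 = 2.26195 m².
Resultant F = γ·h_c·A = 10.05525 × 5.39841 × 2.26195 = 122.784 kN.

F ≈ 123 kN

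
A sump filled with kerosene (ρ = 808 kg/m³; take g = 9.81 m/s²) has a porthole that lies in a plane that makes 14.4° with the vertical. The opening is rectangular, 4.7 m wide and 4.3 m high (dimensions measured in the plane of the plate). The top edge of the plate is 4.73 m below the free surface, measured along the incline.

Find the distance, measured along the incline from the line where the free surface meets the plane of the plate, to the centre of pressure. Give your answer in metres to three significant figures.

y_p = 7.10 m

γ = ρg = 808 × 9.81 / 1000 = 7.92648 kN/m³.
The plate makes 14.4° with the vertical, i.e. θ = 90° − 14.4° = 75.6° to the horizontal. Measuring y along the incline from the free-surface line, vertical depth h = y·sinθ with sinθ = 0.968583.
The centroid lies 4.3/2 = 2.15 m below the top edge, so y_c = 4.73 + 2.15 = 6.88 m and h_c = 6.88 × 0.968583 = 6.66385 m.
A = 4.7 × 4.3 = 20.21 m².
Resultant F = γ·h_c·A = 7.92648 × 6.66385 × 20.21 = 1067.51 kN.
I_c = b·h³/12 = 4.7 × 4.3³/12 = 31.1402 m⁴.
Centre of pressure: y_p = y_c + I_c/(y_c·A) = 6.88 + 31.1402/(6.88 × 20.21) = 6.88 + 0.223958 = 7.10396 m along the plane.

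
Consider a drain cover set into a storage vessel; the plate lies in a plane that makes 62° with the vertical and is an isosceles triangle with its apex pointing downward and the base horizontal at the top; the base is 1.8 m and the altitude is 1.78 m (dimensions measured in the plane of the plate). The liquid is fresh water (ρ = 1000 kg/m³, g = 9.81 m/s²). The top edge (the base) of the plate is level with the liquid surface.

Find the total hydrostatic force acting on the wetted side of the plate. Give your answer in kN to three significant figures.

F ≈ 4.38 kN

γ = ρg = 1000 × 9.81 = 9810 N/m³ = 9.81 kN/m³.
The plate makes 62° with the vertical, i.e. θ = 90° − 62° = 28° to the horizontal. Measuring y along the incline from the free-surface line, vertical depth h = y·sinθ with sinθ = 0.469472.
With the apex down, the centroid sits h/3 = 1.78/3 = 0.593333 m below the base (the top edge), so y_c = 0.593333 m and h_c = 0.593333 × 0.469472 = 0.278553 m.
A = ½ × 1.8 × 1.78 = 1.602 m².
Resultant F = γ·h_c·A = 9.81 × 0.278553 × 1.602 = 4.37763 kN.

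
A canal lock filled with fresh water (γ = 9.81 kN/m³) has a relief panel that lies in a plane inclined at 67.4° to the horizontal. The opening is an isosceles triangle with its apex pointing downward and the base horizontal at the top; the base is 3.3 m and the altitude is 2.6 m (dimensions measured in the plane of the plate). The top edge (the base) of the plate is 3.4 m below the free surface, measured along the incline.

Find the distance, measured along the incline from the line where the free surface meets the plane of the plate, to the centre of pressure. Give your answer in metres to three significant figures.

γ = 9.81 kN/m³.
Let θ = 67.4° be the plate's angle to the horizontal; measure y along the incline from where the plane meets the free surface. Vertical depth h = y·sinθ with sinθ = 0.923210.
With the apex down, the centroid sits h/3 = 2.6/3 = 0.866667 m below the base (the top edge), so y_c = 3.4 + 0.866667 = 4.26667 m and h_c = 4.26667 × 0.923210 = 3.93903 m.
A = ½ × 3.3 × 2.6 = 4.29 m².
Resultant F = γ·h_c·A = 9.81 × 3.93903 × 4.29 = 165.774 kN.
I_c = b·h³/36 = 3.3 × 2.6³/36 = 1.61113 m⁴.
Centre of pressure: y_p = y_c + I_c/(y_c·A) = 4.26667 + 1.61113/(4.26667 × 4.29) = 4.26667 + 0.0880206 = 4.35469 m along the plane.

y_p = 4.35 m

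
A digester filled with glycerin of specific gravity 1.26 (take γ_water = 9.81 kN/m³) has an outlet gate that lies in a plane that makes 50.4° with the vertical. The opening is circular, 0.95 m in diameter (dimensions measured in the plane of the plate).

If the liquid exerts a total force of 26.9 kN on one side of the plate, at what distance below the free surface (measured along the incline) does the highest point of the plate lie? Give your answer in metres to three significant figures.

γ = 1.26 × 9.81 = 12.3606 kN/m³.
A = π(0.475)² = 0.708822 m².
From F = γ·h_c·A, the centroid depth is h_c = 26.9/(12.3606 × 0.708822) = 3.07026 m.
The plate makes 50.4° with the vertical, i.e. θ = 90° − 50.4° = 39.6° to the horizontal. Measuring y along the incline from the free-surface line, vertical depth h = y·sinθ with sinθ = 0.637424.
Along the incline, y_c = h_c/sinθ = 3.07026/0.637424 = 4.81667 m.
The centroid is at the centre, 0.475 m below the top of the plate, so the highest point sits at y_top = 4.81667 − 0.475 = 4.34167 m along the incline.

y_top ≈ 4.34 m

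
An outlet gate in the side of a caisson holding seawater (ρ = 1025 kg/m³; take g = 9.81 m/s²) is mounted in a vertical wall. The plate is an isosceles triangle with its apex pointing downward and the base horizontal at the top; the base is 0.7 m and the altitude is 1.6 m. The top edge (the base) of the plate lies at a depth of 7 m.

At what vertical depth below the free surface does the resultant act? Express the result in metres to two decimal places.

h_p = 7.55 m

γ = ρg = 1025 × 9.81 / 1000 = 10.05525 kN/m³.
With the apex down, the centroid sits h/3 = 1.6/3 = 0.533333 m below the base (the top edge), so the centroid depth is h_c = 7 + 0.533333 = 7.53333 m.
A = ½ × 0.7 × 1.6 = 0.56 m².
Resultant F = γ·h_c·A = 10.05525 × 7.53333 × 0.56 = 42.4197 kN.
I_c = b·h³/36 = 0.7 × 1.6³/36 = 0.0796444 m⁴.
Centre of pressure: y_p = y_c + I_c/(y_c·A) = 7.53333 + 0.0796444/(7.53333 × 0.56) = 7.53333 + 0.0188791 = 7.55221 m along the plane.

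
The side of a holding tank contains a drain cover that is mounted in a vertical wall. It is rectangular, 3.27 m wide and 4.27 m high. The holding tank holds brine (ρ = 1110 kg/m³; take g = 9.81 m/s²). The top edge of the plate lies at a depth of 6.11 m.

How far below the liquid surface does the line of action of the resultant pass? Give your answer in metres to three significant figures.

h_p = 8.43 m

γ = ρg = 1110 × 9.81 / 1000 = 10.8891 kN/m³.
The centroid lies 4.27/2 = 2.135 m below the top edge, so the centroid depth is h_c = 6.11 + 2.135 = 8.245 m.
A = 3.27 × 4.27 = 13.9629 m².
Resultant F = γ·h_c·A = 10.8891 × 8.245 × 13.9629 = 1253.6 kN.
I_c = b·h³/12 = 3.27 × 4.27³/12 = 21.2153 m⁴.
Centre of pressure: y_p = y_c + I_c/(y_c·A) = 8.245 + 21.2153/(8.245 × 13.9629) = 8.245 + 0.184282 = 8.42928 m along the plane.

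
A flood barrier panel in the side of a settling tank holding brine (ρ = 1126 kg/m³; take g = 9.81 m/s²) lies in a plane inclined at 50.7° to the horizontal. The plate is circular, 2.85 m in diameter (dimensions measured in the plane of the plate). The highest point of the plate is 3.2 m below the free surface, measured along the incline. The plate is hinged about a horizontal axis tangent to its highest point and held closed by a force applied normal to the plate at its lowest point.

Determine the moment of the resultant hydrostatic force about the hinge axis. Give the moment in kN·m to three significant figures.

γ = ρg = 1126 × 9.81 / 1000 = 11.04606 kN/m³.
Let θ = 50.7° be the plate's angle to the horizontal; measure y along the incline from where the plane meets the free surface. Vertical depth h = y·sinθ with sinθ = 0.773840.
The centroid is at the centre, 1.425 m below the top of the plate, so y_c = 3.2 + 1.425 = 4.625 m and h_c = 4.625 × 0.773840 = 3.57901 m.
A = π(1.425)² = 6.3794 m².
Resultant F = γ·h_c·A = 11.04606 × 3.57901 × 6.3794 = 252.203 kN.
I_c = πr⁴/4 = π × 1.425⁴/4 = 3.23854 m⁴.
Centre of pressure: y_p = y_c + I_c/(y_c·A) = 4.625 + 3.23854/(4.625 × 6.3794) = 4.625 + 0.109763 = 4.73476 m along the plane.
The resultant acts 1.425 + 0.109763 = 1.53476 m (along the plate) below the hinge at the top edge, so the moment about the hinge is M = F × 1.53476 = 252.203 × 1.53476 = 387.071 kN·m.

M ≈ 387 kN·m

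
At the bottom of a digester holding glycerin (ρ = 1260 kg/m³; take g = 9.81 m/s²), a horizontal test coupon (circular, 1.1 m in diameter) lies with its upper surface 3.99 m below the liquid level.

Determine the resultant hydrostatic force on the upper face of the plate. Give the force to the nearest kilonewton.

F ≈ 47 kN

γ = ρg = 1260 × 9.81 / 1000 = 12.3606 kN/m³.
The plate is horizontal, so pressure is uniform at p = γ·h = 12.3606 × 3.99 = 49.3188 kN/m².
A = π(0.55)² = 0.950332 m².
F = p·A = 49.3188 × 0.950332 = 46.8692 kN.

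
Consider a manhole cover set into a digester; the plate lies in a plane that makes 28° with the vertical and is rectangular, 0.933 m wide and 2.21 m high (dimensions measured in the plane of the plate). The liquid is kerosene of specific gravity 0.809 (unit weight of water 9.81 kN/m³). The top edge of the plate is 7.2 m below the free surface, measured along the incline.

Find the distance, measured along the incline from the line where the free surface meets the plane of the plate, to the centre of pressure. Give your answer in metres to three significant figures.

y_p = 8.35 m

γ = 0.809 × 9.81 = 7.93629 kN/m³.
The plate makes 28° with the vertical, i.e. θ = 90° − 28° = 62° to the horizontal. Measuring y along the incline from the free-surface line, vertical depth h = y·sinθ with sinθ = 0.882948.
The centroid lies 2.21/2 = 1.105 m below the top edge, so y_c = 7.2 + 1.105 = 8.305 m and h_c = 8.305 × 0.882948 = 7.33288 m.
A = 0.933 × 2.21 = 2.06193 m².
Resultant F = γ·h_c·A = 7.93629 × 7.33288 × 2.06193 = 119.996 kN.
I_c = b·h³/12 = 0.933 × 2.21³/12 = 0.839223 m⁴.
Centre of pressure: y_p = y_c + I_c/(y_c·A) = 8.305 + 0.839223/(8.305 × 2.06193) = 8.305 + 0.0490076 = 8.35401 m along the plane.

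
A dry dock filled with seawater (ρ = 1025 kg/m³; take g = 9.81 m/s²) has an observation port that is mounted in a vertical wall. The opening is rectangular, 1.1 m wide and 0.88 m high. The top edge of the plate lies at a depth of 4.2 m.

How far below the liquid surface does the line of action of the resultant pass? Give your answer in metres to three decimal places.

γ = ρg = 1025 × 9.81 / 1000 = 10.05525 kN/m³.
The centroid lies 0.88/2 = 0.44 m below the top edge, so the centroid depth is h_c = 4.2 + 0.44 = 4.64 m.
A = 1.1 × 0.88 = 0.968 m².
Resultant F = γ·h_c·A = 10.05525 × 4.64 × 0.968 = 45.1634 kN.
I_c = b·h³/12 = 1.1 × 0.88³/12 = 0.0624683 m⁴.
Centre of pressure: y_p = y_c + I_c/(y_c·A) = 4.64 + 0.0624683/(4.64 × 0.968) = 4.64 + 0.0139081 = 4.65391 m along the plane.

h_p = 4.654 m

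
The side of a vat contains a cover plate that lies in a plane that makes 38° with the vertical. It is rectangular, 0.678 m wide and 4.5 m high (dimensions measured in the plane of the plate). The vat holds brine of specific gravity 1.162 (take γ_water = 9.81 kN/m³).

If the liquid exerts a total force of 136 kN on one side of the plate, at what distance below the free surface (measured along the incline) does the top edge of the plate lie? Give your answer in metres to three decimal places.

y_top ≈ 2.712 m

γ = 1.162 × 9.81 = 11.39922 kN/m³.
A = 0.678 × 4.5 = 3.051 m².
From F = γ·h_c·A, the centroid depth is h_c = 136/(11.39922 × 3.051) = 3.9104 m.
The plate makes 38° with the vertical, i.e. θ = 90° − 38° = 52° to the horizontal. Measuring y along the incline from the free-surface line, vertical depth h = y·sinθ with sinθ = 0.788011.
Along the incline, y_c = h_c/sinθ = 3.9104/0.788011 = 4.96237 m.
The centroid lies 4.5/2 = 2.25 m below the top edge, so the top edge sits at y_top = 4.96237 − 2.25 = 2.71237 m along the incline.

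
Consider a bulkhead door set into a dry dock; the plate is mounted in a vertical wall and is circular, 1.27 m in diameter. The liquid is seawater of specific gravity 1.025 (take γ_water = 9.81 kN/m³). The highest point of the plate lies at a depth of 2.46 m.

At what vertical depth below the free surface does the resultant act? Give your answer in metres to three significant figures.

γ = 1.025 × 9.81 = 10.05525 kN/m³.
The centroid is at the centre, 0.635 m below the top of the plate, so the centroid depth is h_c = 2.46 + 0.635 = 3.095 m.
A = π(0.635)² = 1.26677 m².
Resultant F = γ·h_c·A = 10.05525 × 3.095 × 1.26677 = 39.4231 kN.
I_c = πr⁴/4 = π × 0.635⁴/4 = 0.127698 m⁴.
Centre of pressure: y_p = y_c + I_c/(y_c·A) = 3.095 + 0.127698/(3.095 × 1.26677) = 3.095 + 0.0325706 = 3.12757 m along the plane.

h_p = 3.13 m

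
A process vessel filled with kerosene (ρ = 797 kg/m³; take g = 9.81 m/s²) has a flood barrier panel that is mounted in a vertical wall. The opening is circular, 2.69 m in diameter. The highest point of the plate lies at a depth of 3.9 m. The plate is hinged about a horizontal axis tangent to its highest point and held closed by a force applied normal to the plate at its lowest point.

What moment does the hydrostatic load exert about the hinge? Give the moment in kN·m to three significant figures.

γ = ρg = 797 × 9.81 / 1000 = 7.81857 kN/m³.
The centroid is at the centre, 1.345 m below the top of the plate, so the centroid depth is h_c = 3.9 + 1.345 = 5.245 m.
A = π(1.345)² = 5.68322 m².
Resultant F = γ·h_c·A = 7.81857 × 5.245 × 5.68322 = 233.06 kN.
I_c = πr⁴/4 = π × 1.345⁴/4 = 2.57027 m⁴.
Centre of pressure: y_p = y_c + I_c/(y_c·A) = 5.245 + 2.57027/(5.245 × 5.68322) = 5.245 + 0.0862261 = 5.33123 m along the plane.
The resultant acts 1.345 + 0.0862261 = 1.43123 m (along the plate) below the hinge at the top edge, so the moment about the hinge is M = F × 1.43123 = 233.06 × 1.43123 = 333.562 kN·m.

M ≈ 334 kN·m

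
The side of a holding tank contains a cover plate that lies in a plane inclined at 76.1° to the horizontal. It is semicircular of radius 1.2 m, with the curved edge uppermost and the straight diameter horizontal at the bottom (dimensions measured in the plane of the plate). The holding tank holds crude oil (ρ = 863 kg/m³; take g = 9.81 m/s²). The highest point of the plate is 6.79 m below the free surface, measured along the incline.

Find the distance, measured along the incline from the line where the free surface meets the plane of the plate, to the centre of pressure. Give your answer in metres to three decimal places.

γ = ρg = 863 × 9.81 / 1000 = 8.46603 kN/m³.
Let θ = 76.1° be the plate's angle to the horizontal; measure y along the incline from where the plane meets the free surface. Vertical depth h = y·sinθ with sinθ = 0.970716.
The centroid lies 4r/(3π) = 0.509296 m above the diameter, so r − 4r/(3π) = 1.2 − 0.509296 = 0.690704 m below the topmost point, so y_c = 6.79 + 0.690704 = 7.4807 m and h_c = 7.4807 × 0.970716 = 7.26164 m.
A = πr²/2 = π × 1.2²/2 = 2.26195 m².
Resultant F = γ·h_c·A = 8.46603 × 7.26164 × 2.26195 = 139.058 kN.
I_c = (π/8 − 8/(9π))·r⁴ = 0.109757 × 1.2⁴ = 0.227592 m⁴.
Centre of pressure: y_p = y_c + I_c/(y_c·A) = 7.4807 + 0.227592/(7.4807 × 2.26195) = 7.4807 + 0.0134503 = 7.49415 m along the plane.

y_p = 7.494 m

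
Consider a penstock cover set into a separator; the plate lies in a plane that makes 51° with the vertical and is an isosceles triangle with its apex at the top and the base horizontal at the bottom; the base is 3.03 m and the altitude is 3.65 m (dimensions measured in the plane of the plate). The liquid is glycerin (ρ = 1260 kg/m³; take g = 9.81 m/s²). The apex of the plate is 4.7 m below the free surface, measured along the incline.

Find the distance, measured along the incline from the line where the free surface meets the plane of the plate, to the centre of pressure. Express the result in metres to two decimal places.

y_p = 7.24 m

γ = ρg = 1260 × 9.81 / 1000 = 12.3606 kN/m³.
The plate makes 51° with the vertical, i.e. θ = 90° − 51° = 39° to the horizontal. Measuring y along the incline from the free-surface line, vertical depth h = y·sinθ with sinθ = 0.629320.
With the apex up, the centroid sits 2h/3 = 2 × 3.65/3 = 2.43333 m below the apex, so y_c = 4.7 + 2.43333 = 7.13333 m and h_c = 7.13333 × 0.629320 = 4.48915 m.
A = ½ × 3.03 × 3.65 = 5.52975 m².
Resultant F = γ·h_c·A = 12.3606 × 4.48915 × 5.52975 = 306.838 kN.
I_c = b·h³/36 = 3.03 × 3.65³/36 = 4.09278 m⁴.
Centre of pressure: y_p = y_c + I_c/(y_c·A) = 7.13333 + 4.09278/(7.13333 × 5.52975) = 7.13333 + 0.103758 = 7.23709 m along the plane.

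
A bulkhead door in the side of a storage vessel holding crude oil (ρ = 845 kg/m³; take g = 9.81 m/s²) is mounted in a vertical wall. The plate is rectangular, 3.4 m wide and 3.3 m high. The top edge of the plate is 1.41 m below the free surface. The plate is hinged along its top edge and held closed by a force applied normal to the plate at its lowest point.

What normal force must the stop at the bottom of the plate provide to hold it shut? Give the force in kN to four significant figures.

P ≈ 167.9 kN

γ = ρg = 845 × 9.81 / 1000 = 8.28945 kN/m³.
The centroid lies 3.3/2 = 1.65 m below the top edge, so the centroid depth is h_c = 1.41 + 1.65 = 3.06 m.
A = 3.4 × 3.3 = 11.22 m².
Resultant F = γ·h_c·A = 8.28945 × 3.06 × 11.22 = 284.603 kN.
I_c = b·h³/12 = 3.4 × 3.3³/12 = 10.1821 m⁴.
Centre of pressure: y_p = y_c + I_c/(y_c·A) = 3.06 + 10.1821/(3.06 × 11.22) = 3.06 + 0.296567 = 3.35657 m along the plane.
The resultant acts 1.65 + 0.296567 = 1.94657 m (along the plate) below the hinge at the top edge, so the moment about the hinge is M = F × 1.94657 = 284.603 × 1.94657 = 554 kN·m.
A normal force at the bottom, 3.3 m from the hinge, must supply this moment: P = 554/3.3 = 167.879 kN.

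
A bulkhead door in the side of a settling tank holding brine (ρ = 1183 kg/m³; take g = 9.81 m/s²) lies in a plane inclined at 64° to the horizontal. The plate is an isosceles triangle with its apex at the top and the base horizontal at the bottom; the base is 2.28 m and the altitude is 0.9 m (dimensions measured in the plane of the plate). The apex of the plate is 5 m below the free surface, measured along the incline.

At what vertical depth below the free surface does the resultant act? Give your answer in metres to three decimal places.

h_p = 5.040 m

γ = ρg = 1183 × 9.81 / 1000 = 11.60523 kN/m³.
Let θ = 64° be the plate's angle to the horizontal; measure y along the incline from where the plane meets the free surface. Vertical depth h = y·sinθ with sinθ = 0.898794.
With the apex up, the centroid sits 2h/3 = 2 × 0.9/3 = 0.6 m below the apex, so y_c = 5 + 0.6 = 5.6 m and h_c = 5.6 × 0.898794 = 5.03325 m.
A = ½ × 2.28 × 0.9 = 1.026 m².
Resultant F = γ·h_c·A = 11.60523 × 5.03325 × 1.026 = 59.9307 kN.
I_c = b·h³/36 = 2.28 × 0.9³/36 = 0.04617 m⁴.
Centre of pressure: y_p = y_c + I_c/(y_c·A) = 5.6 + 0.04617/(5.6 × 1.026) = 5.6 + 0.00803571 = 5.60804 m along the plane.
Vertically, h_p = y_p·sinθ = 5.60804 × 0.898794 = 5.04047 m.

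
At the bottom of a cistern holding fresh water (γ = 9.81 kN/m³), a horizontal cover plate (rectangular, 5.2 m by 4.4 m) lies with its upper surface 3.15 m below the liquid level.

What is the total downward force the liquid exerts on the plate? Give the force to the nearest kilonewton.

γ = 9.81 kN/m³.
The plate is horizontal, so pressure is uniform at p = γ·h = 9.81 × 3.15 = 30.9015 kN/m².
A = 5.2 × 4.4 = 22.88 m².
F = p·A = 30.9015 × 22.88 = 707.026 kN.

F ≈ 707 kN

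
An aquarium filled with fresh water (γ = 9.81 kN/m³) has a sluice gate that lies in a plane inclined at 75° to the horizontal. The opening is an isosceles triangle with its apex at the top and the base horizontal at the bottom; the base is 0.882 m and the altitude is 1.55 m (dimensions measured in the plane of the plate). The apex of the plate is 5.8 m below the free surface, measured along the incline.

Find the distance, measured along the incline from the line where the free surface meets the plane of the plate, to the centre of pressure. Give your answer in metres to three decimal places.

y_p = 6.853 m

γ = 9.81 kN/m³.
Let θ = 75° be the plate's angle to the horizontal; measure y along the incline from where the plane meets the free surface. Vertical depth h = y·sinθ with sinθ = 0.965926.
With the apex up, the centroid sits 2h/3 = 2 × 1.55/3 = 1.03333 m below the apex, so y_c = 5.8 + 1.03333 = 6.83333 m and h_c = 6.83333 × 0.965926 = 6.60049 m.
A = ½ × 0.882 × 1.55 = 0.68355 m².
Resultant F = γ·h_c·A = 9.81 × 6.60049 × 0.68355 = 44.2604 kN.
I_c = b·h³/36 = 0.882 × 1.55³/36 = 0.0912349 m⁴.
Centre of pressure: y_p = y_c + I_c/(y_c·A) = 6.83333 + 0.0912349/(6.83333 × 0.68355) = 6.83333 + 0.0195325 = 6.85286 m along the plane.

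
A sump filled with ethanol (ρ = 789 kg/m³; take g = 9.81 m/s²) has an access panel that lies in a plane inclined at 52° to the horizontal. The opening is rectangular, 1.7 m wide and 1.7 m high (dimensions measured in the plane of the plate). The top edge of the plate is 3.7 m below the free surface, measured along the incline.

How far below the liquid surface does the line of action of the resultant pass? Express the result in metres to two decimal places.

h_p = 3.63 m

γ = ρg = 789 × 9.81 / 1000 = 7.74009 kN/m³.
Let θ = 52° be the plate's angle to the horizontal; measure y along the incline from where the plane meets the free surface. Vertical depth h = y·sinθ with sinθ = 0.788011.
The centroid lies 1.7/2 = 0.85 m below the top edge, so y_c = 3.7 + 0.85 = 4.55 m and h_c = 4.55 × 0.788011 = 3.58545 m.
A = 1.7 × 1.7 = 2.89 m².
Resultant F = γ·h_c·A = 7.74009 × 3.58545 × 2.89 = 80.2024 kN.
I_c = b·h³/12 = 1.7 × 1.7³/12 = 0.696008 m⁴.
Centre of pressure: y_p = y_c + I_c/(y_c·A) = 4.55 + 0.696008/(4.55 × 2.89) = 4.55 + 0.0529304 = 4.60293 m along the plane.
Vertically, h_p = y_p·sinθ = 4.60293 × 0.788011 = 3.62716 m.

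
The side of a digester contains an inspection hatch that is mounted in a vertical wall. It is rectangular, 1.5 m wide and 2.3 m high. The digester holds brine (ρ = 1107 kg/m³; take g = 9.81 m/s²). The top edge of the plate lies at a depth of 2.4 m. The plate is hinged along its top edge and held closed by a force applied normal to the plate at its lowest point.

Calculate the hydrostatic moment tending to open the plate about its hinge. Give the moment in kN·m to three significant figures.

γ = ρg = 1107 × 9.81 / 1000 = 10.85967 kN/m³.
The centroid lies 2.3/2 = 1.15 m below the top edge, so the centroid depth is h_c = 2.4 + 1.15 = 3.55 m.
A = 1.5 × 2.3 = 3.45 m².
Resultant F = γ·h_c·A = 10.85967 × 3.55 × 3.45 = 133.004 kN.
I_c = b·h³/12 = 1.5 × 2.3³/12 = 1.52087 m⁴.
Centre of pressure: y_p = y_c + I_c/(y_c·A) = 3.55 + 1.52087/(3.55 × 3.45) = 3.55 + 0.124178 = 3.67418 m along the plane.
The resultant acts 1.15 + 0.124178 = 1.27418 m (along the plate) below the hinge at the top edge, so the moment about the hinge is M = F × 1.27418 = 133.004 × 1.27418 = 169.471 kN·m.

M ≈ 169 kN·m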